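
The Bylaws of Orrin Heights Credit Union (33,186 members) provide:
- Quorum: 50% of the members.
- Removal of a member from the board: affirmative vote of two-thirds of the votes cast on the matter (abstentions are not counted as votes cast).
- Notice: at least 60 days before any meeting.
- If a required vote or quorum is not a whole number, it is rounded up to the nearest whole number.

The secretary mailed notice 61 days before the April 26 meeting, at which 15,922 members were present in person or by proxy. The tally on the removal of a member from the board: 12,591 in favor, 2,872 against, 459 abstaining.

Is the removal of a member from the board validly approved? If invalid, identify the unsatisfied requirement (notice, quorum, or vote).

Invalid — quorum requirement not satisfied.

Notice: 61 days given; 60 required. Satisfied.
Quorum: 50% of 33,186 = 16,593; 15,922 present. Not satisfied.
Vote: requires two-thirds of the votes cast (15,922 − 459 abstaining = 15,463); 2/3 of 15463 = 10308.67, rounded up to 10309, so 10,309 needed; 12,591 in favor. Satisfied.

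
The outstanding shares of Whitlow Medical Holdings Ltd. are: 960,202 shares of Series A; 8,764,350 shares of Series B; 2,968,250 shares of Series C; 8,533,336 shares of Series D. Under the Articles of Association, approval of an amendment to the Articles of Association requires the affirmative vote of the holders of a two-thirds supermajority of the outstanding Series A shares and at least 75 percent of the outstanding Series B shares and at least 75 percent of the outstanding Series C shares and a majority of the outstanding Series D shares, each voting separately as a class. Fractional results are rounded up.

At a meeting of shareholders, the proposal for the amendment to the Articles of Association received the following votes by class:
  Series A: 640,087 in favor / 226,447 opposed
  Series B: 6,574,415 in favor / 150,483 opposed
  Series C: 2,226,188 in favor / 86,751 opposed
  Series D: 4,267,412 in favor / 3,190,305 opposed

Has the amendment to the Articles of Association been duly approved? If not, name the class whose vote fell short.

Series A: 2/3 of 960202 = 640134.67, rounded up to 640135; 640,135 required, 640,087 in favor — not approved.
Series B: 3/4 of 8764350 = 6573262.50, rounded up to 6573263; 6,573,263 required, 6,574,415 in favor — approved.
Series C: 3/4 of 2968250 = 2226187.50, rounded up to 2226188; 2,226,188 required, 2,226,188 in favor — approved.
Series D: a majority of 8533336 is 4266669; 4,266,669 required, 4,267,412 in favor — approved.

Not approved — the Series A shares did not give the required vote.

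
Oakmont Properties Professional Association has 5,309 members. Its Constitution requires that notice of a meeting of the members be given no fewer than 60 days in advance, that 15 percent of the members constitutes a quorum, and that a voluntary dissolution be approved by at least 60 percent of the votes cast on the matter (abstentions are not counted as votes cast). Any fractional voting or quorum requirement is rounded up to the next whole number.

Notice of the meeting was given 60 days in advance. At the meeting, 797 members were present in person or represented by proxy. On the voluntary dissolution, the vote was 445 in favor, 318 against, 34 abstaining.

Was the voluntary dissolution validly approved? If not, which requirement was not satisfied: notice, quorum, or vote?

Notice: 60 days given; 60 required. Satisfied.
Quorum: 15% of 5,309 = 796.35, rounded up to 797; 797 present. Satisfied.
Vote: requires three-fifths of the votes cast (797 − 34 abstaining = 763); 3/5 of 763 = 457.80, rounded up to 458, so 458 needed; 445 in favor. Not satisfied.

Invalid — vote requirement not satisfied.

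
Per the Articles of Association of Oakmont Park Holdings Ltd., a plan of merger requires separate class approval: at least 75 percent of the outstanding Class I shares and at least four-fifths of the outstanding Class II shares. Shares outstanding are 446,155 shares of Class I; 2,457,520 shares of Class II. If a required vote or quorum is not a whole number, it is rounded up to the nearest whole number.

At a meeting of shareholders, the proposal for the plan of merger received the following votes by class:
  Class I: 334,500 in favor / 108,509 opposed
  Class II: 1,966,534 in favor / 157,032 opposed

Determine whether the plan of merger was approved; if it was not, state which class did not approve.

Not approved — the Class I shares did not give the required vote.

Class I: 3/4 of 446155 = 334616.25, rounded up to 334617; 334,617 required, 334,500 in favor — not approved.
Class II: 4/5 of 2457520 = 1966016; 1,966,016 required, 1,966,534 in favor — approved.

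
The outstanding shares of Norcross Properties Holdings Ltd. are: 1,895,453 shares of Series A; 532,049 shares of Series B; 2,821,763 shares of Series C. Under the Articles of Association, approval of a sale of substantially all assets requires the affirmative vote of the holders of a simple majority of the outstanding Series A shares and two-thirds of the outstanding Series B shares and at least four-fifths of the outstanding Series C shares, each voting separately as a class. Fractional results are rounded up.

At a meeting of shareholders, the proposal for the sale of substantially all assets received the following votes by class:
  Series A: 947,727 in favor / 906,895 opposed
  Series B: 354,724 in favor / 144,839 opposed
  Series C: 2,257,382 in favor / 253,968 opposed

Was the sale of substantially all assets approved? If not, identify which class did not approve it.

Not approved — the Series C shares did not give the required vote.

Series A: a majority of 1895453 is 947727; 947,727 required, 947,727 in favor — approved.
Series B: 2/3 of 532049 = 354699.33, rounded up to 354700; 354,700 required, 354,724 in favor — approved.
Series C: 4/5 of 2821763 = 2257410.40, rounded up to 2257411; 2,257,411 required, 2,257,382 in favor — not approved.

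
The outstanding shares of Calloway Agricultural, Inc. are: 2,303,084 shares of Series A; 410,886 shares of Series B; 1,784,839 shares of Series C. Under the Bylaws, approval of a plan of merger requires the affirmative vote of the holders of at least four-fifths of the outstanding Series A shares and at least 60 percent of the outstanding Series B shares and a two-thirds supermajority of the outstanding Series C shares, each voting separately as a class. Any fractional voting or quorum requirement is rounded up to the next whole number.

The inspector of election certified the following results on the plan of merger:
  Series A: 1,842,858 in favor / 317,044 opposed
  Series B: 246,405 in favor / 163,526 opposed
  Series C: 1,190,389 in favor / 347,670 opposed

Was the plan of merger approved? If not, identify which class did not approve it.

Not approved — the Series B shares did not give the required vote.

Series A: 4/5 of 2303084 = 1842467.20, rounded up to 1842468; 1,842,468 required, 1,842,858 in favor — approved.
Series B: 3/5 of 410886 = 246531.60, rounded up to 246532; 246,532 required, 246,405 in favor — not approved.
Series C: 2/3 of 1784839 = 1189892.67, rounded up to 1189893; 1,189,893 required, 1,190,389 in favor — approved.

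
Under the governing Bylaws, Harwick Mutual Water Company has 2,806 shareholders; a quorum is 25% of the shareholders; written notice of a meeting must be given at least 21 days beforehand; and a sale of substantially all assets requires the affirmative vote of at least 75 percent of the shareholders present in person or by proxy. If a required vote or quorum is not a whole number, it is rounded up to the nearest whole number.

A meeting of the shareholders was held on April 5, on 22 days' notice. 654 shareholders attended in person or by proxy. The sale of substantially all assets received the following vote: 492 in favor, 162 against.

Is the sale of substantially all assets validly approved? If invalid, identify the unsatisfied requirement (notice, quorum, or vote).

Notice: 22 days given; 21 required. Satisfied.
Quorum: 25% of 2,806 = 701.50, rounded up to 702; 654 present. Not satisfied.
Vote: requires three-fourths of those present (654); 3/4 of 654 = 490.50, rounded up to 491, so 491 needed; 492 in favor. Satisfied.

Invalid — quorum requirement not satisfied.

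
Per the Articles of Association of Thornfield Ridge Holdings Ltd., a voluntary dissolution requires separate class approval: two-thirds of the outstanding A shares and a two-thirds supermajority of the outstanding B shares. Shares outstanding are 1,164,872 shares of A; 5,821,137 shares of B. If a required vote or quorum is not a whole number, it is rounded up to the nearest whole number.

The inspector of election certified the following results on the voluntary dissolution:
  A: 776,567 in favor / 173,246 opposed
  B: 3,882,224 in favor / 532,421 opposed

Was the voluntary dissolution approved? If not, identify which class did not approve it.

Not approved — the A shares did not give the required vote.

A: 2/3 of 1164872 = 776581.33, rounded up to 776582; 776,582 required, 776,567 in favor — not approved.
B: 2/3 of 5821137 = 3880758; 3,880,758 required, 3,882,224 in favor — approved.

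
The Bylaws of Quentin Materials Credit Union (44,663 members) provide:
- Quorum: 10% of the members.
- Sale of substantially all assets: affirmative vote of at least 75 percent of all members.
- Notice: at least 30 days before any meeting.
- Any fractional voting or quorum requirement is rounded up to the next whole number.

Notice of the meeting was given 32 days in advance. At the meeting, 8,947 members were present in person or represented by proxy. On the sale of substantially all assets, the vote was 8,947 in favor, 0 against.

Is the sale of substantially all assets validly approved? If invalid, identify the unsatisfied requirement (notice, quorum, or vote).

Invalid — vote requirement not satisfied.

Notice: 32 days given; 30 required. Satisfied.
Quorum: 10% of 44,663 = 4,466.30, rounded up to 4,467; 8,947 present. Satisfied.
Vote: requires three-fourths of all members (44,663); 3/4 of 44663 = 33497.25, rounded up to 33498, so 33,498 needed; 8,947 in favor. Not satisfied.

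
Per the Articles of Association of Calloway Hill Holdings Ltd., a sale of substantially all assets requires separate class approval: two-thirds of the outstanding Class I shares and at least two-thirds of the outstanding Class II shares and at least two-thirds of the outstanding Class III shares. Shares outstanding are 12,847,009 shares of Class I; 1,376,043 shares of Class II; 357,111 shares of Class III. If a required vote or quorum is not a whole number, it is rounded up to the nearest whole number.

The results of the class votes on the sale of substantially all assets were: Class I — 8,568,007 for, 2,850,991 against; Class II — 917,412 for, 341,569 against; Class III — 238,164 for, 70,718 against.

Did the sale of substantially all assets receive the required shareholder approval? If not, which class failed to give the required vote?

Class I: 2/3 of 12847009 = 8564672.67, rounded up to 8564673; 8,564,673 required, 8,568,007 in favor — approved.
Class II: 2/3 of 1376043 = 917362; 917,362 required, 917,412 in favor — approved.
Class III: 2/3 of 357111 = 238074; 238,074 required, 238,164 in favor — approved.

Approved — every class gave the required vote.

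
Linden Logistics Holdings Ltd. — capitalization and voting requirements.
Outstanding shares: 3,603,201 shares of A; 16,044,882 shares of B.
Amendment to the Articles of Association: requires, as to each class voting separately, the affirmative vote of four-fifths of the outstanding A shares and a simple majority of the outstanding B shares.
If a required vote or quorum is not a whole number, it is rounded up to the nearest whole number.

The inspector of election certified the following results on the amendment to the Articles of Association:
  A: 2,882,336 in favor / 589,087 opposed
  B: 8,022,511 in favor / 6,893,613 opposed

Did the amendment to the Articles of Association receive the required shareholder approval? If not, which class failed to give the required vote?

A: 4/5 of 3603201 = 2882560.80, rounded up to 2882561; 2,882,561 required, 2,882,336 in favor — not approved.
B: a majority of 16044882 is 8022442; 8,022,442 required, 8,022,511 in favor — approved.

Not approved — the A shares did not give the required vote.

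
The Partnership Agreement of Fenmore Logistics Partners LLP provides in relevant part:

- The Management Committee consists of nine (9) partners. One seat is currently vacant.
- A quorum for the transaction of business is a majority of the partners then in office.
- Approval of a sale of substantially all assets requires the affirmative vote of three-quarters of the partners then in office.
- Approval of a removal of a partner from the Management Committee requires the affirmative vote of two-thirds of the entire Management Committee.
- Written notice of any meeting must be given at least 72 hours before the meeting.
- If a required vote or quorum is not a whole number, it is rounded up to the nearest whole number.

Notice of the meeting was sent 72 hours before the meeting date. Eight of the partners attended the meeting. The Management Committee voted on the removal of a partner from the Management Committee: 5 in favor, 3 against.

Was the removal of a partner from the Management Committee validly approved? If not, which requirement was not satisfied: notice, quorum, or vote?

Notice: 72 hours given; 72 required (72 ≥ 72). Satisfied.
Quorum: 8 present; quorum is 5. Satisfied.
Vote: the removal of a partner from the Management Committee requires two-thirds of the entire Management Committee (9). 2/3 of 9 = 6, so 6 affirmative votes are needed; 5 voted in favor. Not satisfied.

Invalid — vote requirement not satisfied.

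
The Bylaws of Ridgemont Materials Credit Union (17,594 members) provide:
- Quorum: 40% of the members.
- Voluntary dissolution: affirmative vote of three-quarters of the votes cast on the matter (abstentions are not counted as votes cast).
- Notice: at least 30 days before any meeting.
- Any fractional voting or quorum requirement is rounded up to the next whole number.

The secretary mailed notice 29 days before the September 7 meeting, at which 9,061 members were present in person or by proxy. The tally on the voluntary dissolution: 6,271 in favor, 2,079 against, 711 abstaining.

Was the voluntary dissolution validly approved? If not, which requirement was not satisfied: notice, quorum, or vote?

Invalid — notice requirement not satisfied.

Notice: 29 days given; 30 required. Not satisfied.
Quorum: 40% of 17,594 = 7,037.60, rounded up to 7,038; 9,061 present. Satisfied.
Vote: requires three-fourths of the votes cast (9,061 − 711 abstaining = 8,350); 3/4 of 8350 = 6262.50, rounded up to 6263, so 6,263 needed; 6,271 in favor. Satisfied.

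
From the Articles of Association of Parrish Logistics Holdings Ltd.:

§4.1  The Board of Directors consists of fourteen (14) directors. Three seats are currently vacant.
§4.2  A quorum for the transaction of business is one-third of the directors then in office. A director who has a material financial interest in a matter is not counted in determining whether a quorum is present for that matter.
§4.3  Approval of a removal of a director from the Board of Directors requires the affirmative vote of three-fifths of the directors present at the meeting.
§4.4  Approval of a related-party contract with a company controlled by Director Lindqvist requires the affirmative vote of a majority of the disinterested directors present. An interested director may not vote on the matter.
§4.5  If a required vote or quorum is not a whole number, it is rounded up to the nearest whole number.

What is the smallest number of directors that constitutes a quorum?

1/3 of 11 = 3.67, rounded up to 4.

4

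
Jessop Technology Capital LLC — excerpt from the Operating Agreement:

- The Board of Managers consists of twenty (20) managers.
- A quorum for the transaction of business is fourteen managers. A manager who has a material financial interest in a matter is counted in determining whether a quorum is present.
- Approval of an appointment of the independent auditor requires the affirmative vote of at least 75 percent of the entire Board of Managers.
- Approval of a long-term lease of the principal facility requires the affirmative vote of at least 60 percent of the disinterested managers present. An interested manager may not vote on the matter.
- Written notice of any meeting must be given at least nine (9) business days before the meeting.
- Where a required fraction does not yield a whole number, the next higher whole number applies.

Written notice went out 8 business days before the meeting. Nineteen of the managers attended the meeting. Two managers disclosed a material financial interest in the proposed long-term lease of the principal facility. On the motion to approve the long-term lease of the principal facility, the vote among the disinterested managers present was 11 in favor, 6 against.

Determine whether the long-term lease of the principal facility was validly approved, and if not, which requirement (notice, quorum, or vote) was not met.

Notice: 8 business days given; 9 required (8 < 9). Not satisfied.
Quorum: 19 present (interested managers count toward quorum); quorum is 14. Satisfied.
Vote: the long-term lease of the principal facility requires three-fifths of the disinterested managers present (19 − 2 = 17). 3/5 of 17 = 10.20, rounded up to 11, so 11 affirmative votes are needed; 11 voted in favor. Satisfied.

Invalid — notice requirement not satisfied.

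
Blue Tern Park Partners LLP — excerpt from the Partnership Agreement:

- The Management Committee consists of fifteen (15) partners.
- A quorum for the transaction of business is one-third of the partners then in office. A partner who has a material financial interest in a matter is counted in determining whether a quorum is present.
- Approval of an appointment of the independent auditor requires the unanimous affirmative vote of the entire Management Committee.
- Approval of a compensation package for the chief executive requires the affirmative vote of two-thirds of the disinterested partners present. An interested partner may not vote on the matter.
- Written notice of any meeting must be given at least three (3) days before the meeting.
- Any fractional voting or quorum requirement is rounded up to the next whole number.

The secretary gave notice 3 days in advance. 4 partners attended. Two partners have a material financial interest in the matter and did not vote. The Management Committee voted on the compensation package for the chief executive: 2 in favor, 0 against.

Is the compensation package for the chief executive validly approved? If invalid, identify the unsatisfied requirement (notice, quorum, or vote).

Invalid — quorum requirement not satisfied.

Notice: 3 days given; 3 required (3 ≥ 3). Satisfied.
Quorum: 4 present (interested partners count toward quorum); quorum is 5. Not satisfied.
Vote: the compensation package for the chief executive requires two-thirds of the disinterested partners present (4 − 2 = 2). 2/3 of 2 = 1.33, rounded up to 2, so 2 affirmative votes are needed; 2 voted in favor. Satisfied. (Moot — without a quorum no business can be validly transacted.)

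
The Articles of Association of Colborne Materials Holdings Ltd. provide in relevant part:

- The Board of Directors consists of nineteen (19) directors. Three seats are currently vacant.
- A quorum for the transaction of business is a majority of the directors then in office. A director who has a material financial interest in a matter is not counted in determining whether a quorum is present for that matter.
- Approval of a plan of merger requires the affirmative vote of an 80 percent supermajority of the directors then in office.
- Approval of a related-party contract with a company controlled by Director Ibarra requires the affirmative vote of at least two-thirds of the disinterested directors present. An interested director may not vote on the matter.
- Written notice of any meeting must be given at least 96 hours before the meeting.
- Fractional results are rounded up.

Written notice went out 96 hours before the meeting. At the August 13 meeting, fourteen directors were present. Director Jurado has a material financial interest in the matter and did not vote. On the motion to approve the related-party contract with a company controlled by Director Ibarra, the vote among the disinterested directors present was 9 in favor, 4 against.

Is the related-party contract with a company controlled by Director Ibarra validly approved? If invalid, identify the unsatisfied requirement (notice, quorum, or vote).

Notice: 96 hours given; 96 required (96 ≥ 96). Satisfied.
Quorum: 14 present, but the 1 interested director does not count, leaving 13. Quorum is 9. Satisfied.
Vote: the related-party contract with a company controlled by Director Ibarra requires two-thirds of the disinterested directors present (14 − 1 = 13). 2/3 of 13 = 8.67, rounded up to 9, so 9 affirmative votes are needed; 9 voted in favor. Satisfied.

Valid — all requirements satisfied.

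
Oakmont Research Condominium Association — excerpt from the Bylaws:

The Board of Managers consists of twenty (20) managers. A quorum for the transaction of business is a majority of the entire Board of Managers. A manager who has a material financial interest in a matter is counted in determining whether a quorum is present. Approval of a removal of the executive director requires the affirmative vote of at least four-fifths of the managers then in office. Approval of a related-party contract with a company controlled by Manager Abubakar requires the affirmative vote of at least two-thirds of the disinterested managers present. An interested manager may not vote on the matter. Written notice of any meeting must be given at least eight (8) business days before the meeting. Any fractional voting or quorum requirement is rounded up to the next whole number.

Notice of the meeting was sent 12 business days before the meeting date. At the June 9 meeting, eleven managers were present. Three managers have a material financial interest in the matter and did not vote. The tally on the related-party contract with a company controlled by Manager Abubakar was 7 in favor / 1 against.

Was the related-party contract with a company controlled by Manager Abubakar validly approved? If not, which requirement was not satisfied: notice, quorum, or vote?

Valid — all requirements satisfied.

Notice: 12 business days given; 8 required (12 ≥ 8). Satisfied.
Quorum: 11 present (interested managers count toward quorum); quorum is 11. Satisfied.
Vote: the related-party contract with a company controlled by Manager Abubakar requires two-thirds of the disinterested managers present (11 − 3 = 8). 2/3 of 8 = 5.33, rounded up to 6, so 6 affirmative votes are needed; 7 voted in favor. Satisfied.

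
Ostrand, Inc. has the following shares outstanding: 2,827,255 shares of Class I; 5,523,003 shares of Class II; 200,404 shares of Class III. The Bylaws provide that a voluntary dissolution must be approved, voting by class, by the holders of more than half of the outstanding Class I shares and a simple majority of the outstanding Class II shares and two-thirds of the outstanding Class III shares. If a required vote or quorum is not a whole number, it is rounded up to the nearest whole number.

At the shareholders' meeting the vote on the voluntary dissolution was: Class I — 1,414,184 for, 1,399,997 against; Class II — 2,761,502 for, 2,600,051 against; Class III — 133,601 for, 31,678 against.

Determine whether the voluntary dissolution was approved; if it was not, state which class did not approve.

Class I: a majority of 2827255 is 1413628; 1,413,628 required, 1,414,184 in favor — approved.
Class II: a majority of 5523003 is 2761502; 2,761,502 required, 2,761,502 in favor — approved.
Class III: 2/3 of 200404 = 133602.67, rounded up to 133603; 133,603 required, 133,601 in favor — not approved.

Not approved — the Class III shares did not give the required vote.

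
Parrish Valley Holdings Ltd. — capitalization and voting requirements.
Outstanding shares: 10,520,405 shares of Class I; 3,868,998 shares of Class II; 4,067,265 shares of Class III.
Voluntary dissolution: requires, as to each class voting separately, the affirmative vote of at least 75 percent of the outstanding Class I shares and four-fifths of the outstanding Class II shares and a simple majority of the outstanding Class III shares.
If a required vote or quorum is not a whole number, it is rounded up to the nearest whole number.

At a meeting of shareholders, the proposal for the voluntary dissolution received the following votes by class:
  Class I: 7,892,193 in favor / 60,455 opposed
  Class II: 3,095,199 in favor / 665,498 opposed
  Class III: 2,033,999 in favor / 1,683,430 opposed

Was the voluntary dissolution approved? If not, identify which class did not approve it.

Approved — every class gave the required vote.

Class I: 3/4 of 10520405 = 7890303.75, rounded up to 7890304; 7,890,304 required, 7,892,193 in favor — approved.
Class II: 4/5 of 3868998 = 3095198.40, rounded up to 3095199; 3,095,199 required, 3,095,199 in favor — approved.
Class III: a majority of 4067265 is 2033633; 2,033,633 required, 2,033,999 in favor — approved.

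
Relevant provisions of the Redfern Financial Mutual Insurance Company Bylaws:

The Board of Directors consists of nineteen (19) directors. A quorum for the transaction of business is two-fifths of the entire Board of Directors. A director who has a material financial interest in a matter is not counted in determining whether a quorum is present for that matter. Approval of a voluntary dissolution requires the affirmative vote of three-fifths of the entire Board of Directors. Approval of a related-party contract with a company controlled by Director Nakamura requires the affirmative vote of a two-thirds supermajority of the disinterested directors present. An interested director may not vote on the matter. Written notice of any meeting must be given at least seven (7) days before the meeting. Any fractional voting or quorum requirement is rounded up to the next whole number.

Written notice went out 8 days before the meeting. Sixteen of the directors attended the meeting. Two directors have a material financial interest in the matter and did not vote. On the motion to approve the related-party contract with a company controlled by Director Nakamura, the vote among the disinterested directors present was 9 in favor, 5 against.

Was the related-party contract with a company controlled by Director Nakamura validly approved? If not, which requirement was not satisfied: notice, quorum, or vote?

Invalid — vote requirement not satisfied.

Notice: 8 days given; 7 required (8 ≥ 7). Satisfied.
Quorum: 16 present, but the 2 interested directors do not count, leaving 14. Quorum is 8. Satisfied.
Vote: the related-party contract with a company controlled by Director Nakamura requires two-thirds of the disinterested directors present (16 − 2 = 14). 2/3 of 14 = 9.33, rounded up to 10, so 10 affirmative votes are needed; 9 voted in favor. Not satisfied.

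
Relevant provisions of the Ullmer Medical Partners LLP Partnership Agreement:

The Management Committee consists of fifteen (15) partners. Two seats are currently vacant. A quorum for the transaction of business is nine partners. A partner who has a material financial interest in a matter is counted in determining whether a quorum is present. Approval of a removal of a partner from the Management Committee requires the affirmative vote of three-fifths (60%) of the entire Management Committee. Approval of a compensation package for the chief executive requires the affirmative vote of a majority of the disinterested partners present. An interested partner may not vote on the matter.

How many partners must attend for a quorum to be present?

9

The quorum is fixed at 9.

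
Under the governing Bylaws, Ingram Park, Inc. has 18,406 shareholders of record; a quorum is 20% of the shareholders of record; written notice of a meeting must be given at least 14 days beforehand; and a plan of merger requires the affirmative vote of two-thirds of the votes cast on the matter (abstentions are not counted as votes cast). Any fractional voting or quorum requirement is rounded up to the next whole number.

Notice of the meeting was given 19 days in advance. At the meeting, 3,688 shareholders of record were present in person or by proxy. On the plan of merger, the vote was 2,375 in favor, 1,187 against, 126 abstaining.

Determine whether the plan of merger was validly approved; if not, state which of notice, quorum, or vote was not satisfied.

Valid — all requirements satisfied.

Notice: 19 days given; 14 required. Satisfied.
Quorum: 20% of 18,406 = 3,681.20, rounded up to 3,682; 3,688 present. Satisfied.
Vote: requires two-thirds of the votes cast (3,688 − 126 abstaining = 3,562); 2/3 of 3562 = 2374.67, rounded up to 2375, so 2,375 needed; 2,375 in favor. Satisfied.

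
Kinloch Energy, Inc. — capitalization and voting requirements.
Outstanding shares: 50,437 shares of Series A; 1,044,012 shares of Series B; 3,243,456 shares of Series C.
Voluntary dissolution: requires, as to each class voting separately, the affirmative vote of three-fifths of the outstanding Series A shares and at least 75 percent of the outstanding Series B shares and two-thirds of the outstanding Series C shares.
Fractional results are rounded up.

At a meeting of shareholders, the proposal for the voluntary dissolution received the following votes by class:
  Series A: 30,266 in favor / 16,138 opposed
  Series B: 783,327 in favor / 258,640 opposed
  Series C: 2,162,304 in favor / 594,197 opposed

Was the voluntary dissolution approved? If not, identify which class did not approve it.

Series A: 3/5 of 50437 = 30262.20, rounded up to 30263; 30,263 required, 30,266 in favor — approved.
Series B: 3/4 of 1044012 = 783009; 783,009 required, 783,327 in favor — approved.
Series C: 2/3 of 3243456 = 2162304; 2,162,304 required, 2,162,304 in favor — approved.

Approved — every class gave the required vote.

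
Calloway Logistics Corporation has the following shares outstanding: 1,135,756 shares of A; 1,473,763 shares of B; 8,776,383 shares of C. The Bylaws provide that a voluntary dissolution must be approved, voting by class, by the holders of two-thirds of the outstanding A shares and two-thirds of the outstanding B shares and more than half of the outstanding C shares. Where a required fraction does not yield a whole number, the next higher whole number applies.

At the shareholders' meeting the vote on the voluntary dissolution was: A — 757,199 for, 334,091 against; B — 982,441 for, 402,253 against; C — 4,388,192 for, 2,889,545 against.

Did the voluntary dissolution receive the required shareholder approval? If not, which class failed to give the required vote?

A: 2/3 of 1135756 = 757170.67, rounded up to 757171; 757,171 required, 757,199 in favor — approved.
B: 2/3 of 1473763 = 982508.67, rounded up to 982509; 982,509 required, 982,441 in favor — not approved.
C: a majority of 8776383 is 4388192; 4,388,192 required, 4,388,192 in favor — approved.

Not approved — the B shares did not give the required vote.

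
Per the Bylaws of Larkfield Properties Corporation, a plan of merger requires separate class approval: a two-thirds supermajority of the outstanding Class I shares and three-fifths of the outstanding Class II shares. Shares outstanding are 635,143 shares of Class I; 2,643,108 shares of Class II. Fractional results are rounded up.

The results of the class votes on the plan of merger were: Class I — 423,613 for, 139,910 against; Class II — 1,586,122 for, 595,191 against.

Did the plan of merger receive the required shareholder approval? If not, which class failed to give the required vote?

Class I: 2/3 of 635143 = 423428.67, rounded up to 423429; 423,429 required, 423,613 in favor — approved.
Class II: 3/5 of 2643108 = 1585864.80, rounded up to 1585865; 1,585,865 required, 1,586,122 in favor — approved.

Approved — every class gave the required vote.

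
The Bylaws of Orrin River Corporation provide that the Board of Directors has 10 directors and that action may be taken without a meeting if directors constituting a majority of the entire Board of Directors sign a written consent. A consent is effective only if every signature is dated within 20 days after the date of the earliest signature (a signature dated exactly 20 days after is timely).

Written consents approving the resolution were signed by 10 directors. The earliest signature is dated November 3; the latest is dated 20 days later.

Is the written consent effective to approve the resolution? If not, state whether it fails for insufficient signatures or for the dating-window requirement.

Effective — both the signature and dating-window requirements are satisfied.

Signatures required: a majority of 10 — a majority of 10 is 6, so 6 needed; 10 signed. Sufficient.
Dating window: the latest signature is 20 days after the earliest; the limit is 20 days. Within the window.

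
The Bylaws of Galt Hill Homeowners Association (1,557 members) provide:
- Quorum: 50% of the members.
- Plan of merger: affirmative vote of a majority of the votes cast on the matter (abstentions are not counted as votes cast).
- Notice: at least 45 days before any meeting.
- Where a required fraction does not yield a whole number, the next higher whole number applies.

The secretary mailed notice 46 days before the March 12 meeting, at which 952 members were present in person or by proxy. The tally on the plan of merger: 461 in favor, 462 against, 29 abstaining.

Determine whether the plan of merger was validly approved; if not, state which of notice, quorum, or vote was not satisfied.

Invalid — vote requirement not satisfied.

Notice: 46 days given; 45 required. Satisfied.
Quorum: 50% of 1,557 = 778.50, rounded up to 779; 952 present. Satisfied.
Vote: requires a majority of the votes cast (952 − 29 abstaining = 923); a majority of 923 is 462, so 462 needed; 461 in favor. Not satisfied.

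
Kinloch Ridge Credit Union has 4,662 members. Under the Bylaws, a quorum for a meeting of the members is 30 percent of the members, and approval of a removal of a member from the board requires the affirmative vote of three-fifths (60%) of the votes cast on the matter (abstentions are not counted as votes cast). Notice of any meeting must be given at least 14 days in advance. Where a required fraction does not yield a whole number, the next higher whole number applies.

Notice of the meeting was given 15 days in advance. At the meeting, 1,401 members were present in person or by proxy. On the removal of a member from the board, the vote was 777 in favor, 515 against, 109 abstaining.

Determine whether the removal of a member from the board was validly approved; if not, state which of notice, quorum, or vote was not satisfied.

Notice: 15 days given; 14 required. Satisfied.
Quorum: 30% of 4,662 = 1,398.60, rounded up to 1,399; 1,401 present. Satisfied.
Vote: requires three-fifths of the votes cast (1,401 − 109 abstaining = 1,292); 3/5 of 1292 = 775.20, rounded up to 776, so 776 needed; 777 in favor. Satisfied.

Valid — all requirements satisfied.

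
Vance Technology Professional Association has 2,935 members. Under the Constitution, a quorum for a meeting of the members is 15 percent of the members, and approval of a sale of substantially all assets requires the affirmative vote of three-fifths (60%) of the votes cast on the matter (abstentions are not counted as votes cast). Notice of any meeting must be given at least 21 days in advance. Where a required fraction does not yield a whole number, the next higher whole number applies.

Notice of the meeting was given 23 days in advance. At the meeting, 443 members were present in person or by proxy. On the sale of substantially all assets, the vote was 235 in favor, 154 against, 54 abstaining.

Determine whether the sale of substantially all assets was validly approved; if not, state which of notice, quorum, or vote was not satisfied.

Valid — all requirements satisfied.

Notice: 23 days given; 21 required. Satisfied.
Quorum: 15% of 2,935 = 440.25, rounded up to 441; 443 present. Satisfied.
Vote: requires three-fifths of the votes cast (443 − 54 abstaining = 389); 3/5 of 389 = 233.40, rounded up to 234, so 234 needed; 235 in favor. Satisfied.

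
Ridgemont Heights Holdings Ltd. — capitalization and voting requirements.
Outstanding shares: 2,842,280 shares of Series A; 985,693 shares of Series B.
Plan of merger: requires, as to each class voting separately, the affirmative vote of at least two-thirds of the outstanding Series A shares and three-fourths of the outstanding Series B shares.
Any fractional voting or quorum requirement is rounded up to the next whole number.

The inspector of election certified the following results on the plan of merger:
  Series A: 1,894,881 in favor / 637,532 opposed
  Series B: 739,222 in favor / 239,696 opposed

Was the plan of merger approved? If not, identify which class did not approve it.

Not approved — the Series B shares did not give the required vote.

Series A: 2/3 of 2842280 = 1894853.33, rounded up to 1894854; 1,894,854 required, 1,894,881 in favor — approved.
Series B: 3/4 of 985693 = 739269.75, rounded up to 739270; 739,270 required, 739,222 in favor — not approved.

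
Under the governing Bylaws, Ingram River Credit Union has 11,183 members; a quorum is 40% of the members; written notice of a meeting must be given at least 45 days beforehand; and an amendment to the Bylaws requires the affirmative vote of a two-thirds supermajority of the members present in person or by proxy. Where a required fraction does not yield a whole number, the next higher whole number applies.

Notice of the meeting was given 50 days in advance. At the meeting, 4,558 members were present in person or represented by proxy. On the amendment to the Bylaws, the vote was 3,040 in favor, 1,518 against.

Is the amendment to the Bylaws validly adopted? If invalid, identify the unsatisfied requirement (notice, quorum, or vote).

Valid — all requirements satisfied.

Notice: 50 days given; 45 required. Satisfied.
Quorum: 40% of 11,183 = 4,473.20, rounded up to 4,474; 4,558 present. Satisfied.
Vote: requires two-thirds of those present (4,558); 2/3 of 4558 = 3038.67, rounded up to 3039, so 3,039 needed; 3,040 in favor. Satisfied.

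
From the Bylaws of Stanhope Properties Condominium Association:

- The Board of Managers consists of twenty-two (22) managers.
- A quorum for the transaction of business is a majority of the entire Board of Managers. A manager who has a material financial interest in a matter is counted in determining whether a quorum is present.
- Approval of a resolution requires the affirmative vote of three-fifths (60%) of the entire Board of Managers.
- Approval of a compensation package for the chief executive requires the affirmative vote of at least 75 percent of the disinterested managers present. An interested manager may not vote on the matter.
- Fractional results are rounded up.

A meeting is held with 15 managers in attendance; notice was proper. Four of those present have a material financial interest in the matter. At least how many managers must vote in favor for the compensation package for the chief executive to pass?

The compensation package for the chief executive requires three-fourths of the disinterested managers present (15 − 4 = 11).
3/4 of 11 = 8.25, rounded up to 9.

9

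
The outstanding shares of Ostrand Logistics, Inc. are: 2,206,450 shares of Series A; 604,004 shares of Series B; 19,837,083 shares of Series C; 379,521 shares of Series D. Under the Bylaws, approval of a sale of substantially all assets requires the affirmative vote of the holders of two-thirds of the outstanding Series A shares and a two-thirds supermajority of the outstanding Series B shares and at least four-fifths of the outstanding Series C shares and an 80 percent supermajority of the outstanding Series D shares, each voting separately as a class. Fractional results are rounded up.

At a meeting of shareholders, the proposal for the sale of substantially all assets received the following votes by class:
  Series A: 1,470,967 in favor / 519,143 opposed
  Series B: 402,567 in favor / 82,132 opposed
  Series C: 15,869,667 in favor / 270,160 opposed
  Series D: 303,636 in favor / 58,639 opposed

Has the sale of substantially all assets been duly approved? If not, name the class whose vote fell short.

Series A: 2/3 of 2206450 = 1470966.67, rounded up to 1470967; 1,470,967 required, 1,470,967 in favor — approved.
Series B: 2/3 of 604004 = 402669.33, rounded up to 402670; 402,670 required, 402,567 in favor — not approved.
Series C: 4/5 of 19837083 = 15869666.40, rounded up to 15869667; 15,869,667 required, 15,869,667 in favor — approved.
Series D: 4/5 of 379521 = 303616.80, rounded up to 303617; 303,617 required, 303,636 in favor — approved.

Not approved — the Series B shares did not give the required vote.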